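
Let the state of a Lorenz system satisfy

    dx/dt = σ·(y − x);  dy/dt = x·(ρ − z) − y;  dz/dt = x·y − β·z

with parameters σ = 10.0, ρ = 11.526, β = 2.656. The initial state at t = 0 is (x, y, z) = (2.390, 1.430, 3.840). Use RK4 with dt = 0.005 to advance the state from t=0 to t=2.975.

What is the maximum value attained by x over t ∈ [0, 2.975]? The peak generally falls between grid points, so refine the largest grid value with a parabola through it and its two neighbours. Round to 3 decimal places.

t=0.000: state=(2.390, 1.430, 3.840)
step 1 (dt=0.005): k1=(-9.600, 16.940, -6.781), k2=(-8.937, 16.753, -6.670), k3=(-8.958, 16.765, -6.670), k4=(-8.314, 16.590, -6.560); state += dt/6·(k1+2k2+2k3+k4)
t=0.005: state=(2.345, 1.514, 3.807)
t=0.010: state=(2.307, 1.596, 3.774)
t=0.015: state=(2.274, 1.677, 3.743)
continuing one RK4 step at a time; state shown every 20 steps (Δt=0.1):
t=0.100: state=(2.360, 2.994, 3.388)
t=0.200: state=(3.428, 4.894, 3.597)
t=0.300: state=(5.252, 7.391, 5.132)
t=0.400: state=(7.455, 9.482, 8.817)
t=0.500: state=(8.652, 8.715, 13.562)
t=0.600: state=(7.462, 5.267, 15.472)
t=0.700: state=(5.040, 2.742, 13.967)
t=0.800: state=(3.243, 1.987, 11.508)
t=0.900: state=(2.462, 2.094, 9.308)
t=1.000: state=(2.398, 2.601, 7.624)
t=1.100: state=(2.824, 3.464, 6.534)
t=1.200: state=(3.677, 4.744, 6.181)
t=1.300: state=(4.939, 6.367, 6.863)
t=1.400: state=(6.397, 7.769, 8.864)
t=1.500: state=(7.383, 7.828, 11.680)
t=1.600: state=(7.127, 6.206, 13.538)
t=1.700: state=(5.823, 4.329, 13.350)
t=1.800: state=(4.465, 3.345, 11.911)
t=1.900: state=(3.668, 3.193, 10.261)
t=2.000: state=(3.480, 3.556, 8.903)
t=2.100: state=(3.778, 4.280, 8.063)
t=2.200: state=(4.452, 5.278, 7.911)
t=2.300: state=(5.368, 6.330, 8.595)
t=2.400: state=(6.246, 6.962, 10.045)
t=2.500: state=(6.650, 6.689, 11.650)
t=2.600: state=(6.316, 5.656, 12.484)
t=2.700: state=(5.495, 4.608, 12.213)
t=2.800: state=(4.700, 4.049, 11.265)
t=2.900: state=(4.249, 4.004, 10.189)
t=2.975: state=(4.178, 4.227, 9.519)
largest grid value and its neighbours: x(0.495)=8.64595, x(0.500)=8.65242, x(0.505)=8.65216
parabola through these three points peaks at t≈0.502 with x≈8.65314

max x = 8.653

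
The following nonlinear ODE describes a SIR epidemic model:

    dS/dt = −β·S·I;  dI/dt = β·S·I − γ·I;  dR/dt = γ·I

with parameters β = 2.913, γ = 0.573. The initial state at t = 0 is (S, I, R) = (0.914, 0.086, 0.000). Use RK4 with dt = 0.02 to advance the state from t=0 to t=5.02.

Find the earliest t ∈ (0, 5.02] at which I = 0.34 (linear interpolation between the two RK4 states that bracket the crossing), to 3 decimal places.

t = 0.831

t=0.000: state=(0.914, 0.086, 0.000)
step 1 (dt=0.02): k1=(-0.229, 0.180, 0.049), k2=(-0.233, 0.183, 0.050), k3=(-0.233, 0.183, 0.050), k4=(-0.237, 0.186, 0.051); state += dt/6·(k1+2k2+2k3+k4)
t=0.020: state=(0.909, 0.090, 0.001)
t=0.040: state=(0.904, 0.093, 0.002)
t=0.060: state=(0.899, 0.097, 0.003)
continuing one RK4 step at a time; state shown every 10 steps (Δt=0.2):
t=0.200: state=(0.859, 0.129, 0.012)
t=0.400: state=(0.785, 0.185, 0.030)
t=0.600: state=(0.691, 0.254, 0.055)
t=0.800: state=(0.583, 0.329, 0.089)
t=0.820: state=(0.572, 0.336, 0.092)
next step: t=0.840: state=(0.560, 0.343, 0.096) — I has crossed 0.34
linear interpolation between t=0.820 (0.33607) and t=0.840 (0.34338) → t≈0.831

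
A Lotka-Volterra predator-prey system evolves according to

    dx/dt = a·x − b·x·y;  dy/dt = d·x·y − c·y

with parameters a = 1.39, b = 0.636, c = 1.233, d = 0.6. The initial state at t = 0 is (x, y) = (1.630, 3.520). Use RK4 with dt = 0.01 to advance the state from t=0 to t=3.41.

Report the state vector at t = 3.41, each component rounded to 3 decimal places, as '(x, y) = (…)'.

t=0.000: state=(1.630, 3.520)
step 1 (dt=0.01): k1=(-1.383, -0.898), k2=(-1.373, -0.911), k3=(-1.373, -0.911), k4=(-1.362, -0.924); state += dt/6·(k1+2k2+2k3+k4)
t=0.010: state=(1.616, 3.511)
t=0.020: state=(1.603, 3.502)
t=0.030: state=(1.589, 3.492)
continuing one RK4 step at a time; state shown every 20 steps (Δt=0.2):
t=0.200: state=(1.394, 3.295)
t=0.400: state=(1.232, 3.013)
t=0.600: state=(1.130, 2.711)
t=0.800: state=(1.077, 2.418)
t=1.000: state=(1.065, 2.148)
t=1.200: state=(1.086, 1.909)
t=1.400: state=(1.140, 1.704)
t=1.600: state=(1.226, 1.535)
t=1.800: state=(1.344, 1.399)
t=2.000: state=(1.496, 1.296)
t=2.200: state=(1.683, 1.225)
t=2.400: state=(1.907, 1.187)
t=2.600: state=(2.167, 1.184)
t=2.800: state=(2.457, 1.220)
t=3.000: state=(2.764, 1.304)
t=3.200: state=(3.066, 1.447)
t=3.400: state=(3.326, 1.660)
t=3.410: state=(3.337, 1.673)

(x, y) = (3.337, 1.673)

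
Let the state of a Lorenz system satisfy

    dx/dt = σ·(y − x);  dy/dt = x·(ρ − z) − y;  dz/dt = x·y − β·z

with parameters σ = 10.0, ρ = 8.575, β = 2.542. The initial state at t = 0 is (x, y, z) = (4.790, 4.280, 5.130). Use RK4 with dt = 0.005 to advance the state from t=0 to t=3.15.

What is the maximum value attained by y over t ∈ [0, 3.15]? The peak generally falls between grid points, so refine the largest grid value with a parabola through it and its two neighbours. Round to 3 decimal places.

t=0.000: state=(4.790, 4.280, 5.130)
step 1 (dt=0.005): k1=(-5.100, 12.222, 7.461), k2=(-4.667, 12.058, 7.505), k3=(-4.682, 12.062, 7.507), k4=(-4.263, 11.902, 7.553); state += dt/6·(k1+2k2+2k3+k4)
t=0.005: state=(4.767, 4.340, 5.168)
t=0.010: state=(4.747, 4.399, 5.206)
t=0.015: state=(4.732, 4.456, 5.244)
continuing one RK4 step at a time; state shown every 40 steps (Δt=0.2):
t=0.200: state=(5.295, 5.709, 7.133)
t=0.400: state=(5.379, 5.004, 9.002)
t=0.600: state=(4.279, 3.731, 8.640)
t=0.800: state=(3.593, 3.477, 7.307)
t=1.000: state=(3.755, 4.001, 6.506)
t=1.200: state=(4.414, 4.772, 6.762)
t=1.400: state=(4.926, 5.023, 7.768)
t=1.600: state=(4.741, 4.497, 8.330)
t=1.800: state=(4.215, 3.994, 7.937)
t=2.000: state=(3.991, 3.995, 7.288)
t=2.200: state=(4.183, 4.348, 7.045)
t=2.400: state=(4.526, 4.671, 7.354)
t=2.600: state=(4.658, 4.634, 7.821)
t=2.800: state=(4.475, 4.344, 7.920)
t=3.000: state=(4.247, 4.171, 7.643)
t=3.150: state=(4.198, 4.209, 7.415)
largest grid value and its neighbours: y(0.225)=5.73839, y(0.230)=5.73965, y(0.235)=5.73937
parabola through these three points peaks at t≈0.232 with y≈5.73972

max y = 5.740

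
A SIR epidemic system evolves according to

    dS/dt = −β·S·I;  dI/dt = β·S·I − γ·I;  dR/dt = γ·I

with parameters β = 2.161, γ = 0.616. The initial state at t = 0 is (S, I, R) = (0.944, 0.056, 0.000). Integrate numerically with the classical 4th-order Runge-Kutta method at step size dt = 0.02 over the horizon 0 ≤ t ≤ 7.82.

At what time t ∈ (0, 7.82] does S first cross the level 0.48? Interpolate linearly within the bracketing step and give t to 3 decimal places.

t = 1.753

t=0.000: state=(0.944, 0.056, 0.000)
step 1 (dt=0.02): k1=(-0.114, 0.080, 0.034), k2=(-0.116, 0.081, 0.035), k3=(-0.116, 0.081, 0.035), k4=(-0.117, 0.082, 0.035); state += dt/6·(k1+2k2+2k3+k4)
t=0.020: state=(0.942, 0.058, 0.001)
t=0.040: state=(0.939, 0.059, 0.001)
t=0.060: state=(0.937, 0.061, 0.002)
continuing one RK4 step at a time; state shown every 25 steps (Δt=0.5):
t=0.500: state=(0.865, 0.110, 0.025)
t=1.000: state=(0.737, 0.193, 0.071)
t=1.500: state=(0.568, 0.287, 0.145)
t=1.740: state=(0.484, 0.325, 0.190)
next step: t=1.760: state=(0.478, 0.328, 0.194) — S has crossed 0.48
linear interpolation between t=1.740 (0.48447) and t=1.760 (0.47767) → t≈1.753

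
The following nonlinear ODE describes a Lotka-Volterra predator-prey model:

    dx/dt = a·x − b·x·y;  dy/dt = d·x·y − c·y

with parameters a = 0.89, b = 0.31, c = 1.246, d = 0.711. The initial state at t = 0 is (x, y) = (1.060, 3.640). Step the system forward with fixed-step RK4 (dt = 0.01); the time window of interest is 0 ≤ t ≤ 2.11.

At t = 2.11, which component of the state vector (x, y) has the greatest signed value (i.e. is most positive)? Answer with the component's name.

t=0.000: state=(1.060, 3.640)
step 1 (dt=0.01): k1=(-0.253, -1.792), k2=(-0.249, -1.791), k3=(-0.249, -1.791), k4=(-0.246, -1.790); state += dt/6·(k1+2k2+2k3+k4)
t=0.010: state=(1.058, 3.622)
t=0.020: state=(1.055, 3.604)
t=0.030: state=(1.053, 3.586)
continuing one RK4 step at a time; state shown every 10 steps (Δt=0.1):
t=0.100: state=(1.038, 3.462)
t=0.200: state=(1.022, 3.289)
t=0.300: state=(1.011, 3.121)
t=0.400: state=(1.006, 2.960)
t=0.500: state=(1.006, 2.807)
t=0.600: state=(1.010, 2.662)
t=0.700: state=(1.019, 2.526)
t=0.800: state=(1.032, 2.399)
t=0.900: state=(1.049, 2.280)
t=1.000: state=(1.070, 2.170)
t=1.100: state=(1.095, 2.069)
t=1.200: state=(1.124, 1.977)
t=1.300: state=(1.158, 1.893)
t=1.400: state=(1.195, 1.817)
t=1.500: state=(1.236, 1.749)
t=1.600: state=(1.281, 1.688)
t=1.700: state=(1.330, 1.635)
t=1.800: state=(1.383, 1.590)
t=1.900: state=(1.439, 1.552)
t=2.000: state=(1.500, 1.521)
t=2.100: state=(1.565, 1.497)
t=2.110: state=(1.572, 1.495)
compare at T: x=1.572, y=1.495

largest component: x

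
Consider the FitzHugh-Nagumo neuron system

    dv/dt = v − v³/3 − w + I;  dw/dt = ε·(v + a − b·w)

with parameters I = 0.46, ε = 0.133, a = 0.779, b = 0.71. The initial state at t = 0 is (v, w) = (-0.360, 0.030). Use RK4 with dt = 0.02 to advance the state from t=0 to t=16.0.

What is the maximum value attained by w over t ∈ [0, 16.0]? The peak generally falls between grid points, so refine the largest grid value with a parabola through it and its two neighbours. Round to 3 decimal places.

max w = 1.490

t=0.000: state=(-0.360, 0.030)
step 1 (dt=0.02): k1=(0.086, 0.053), k2=(0.086, 0.053), k3=(0.086, 0.053), k4=(0.086, 0.053); state += dt/6·(k1+2k2+2k3+k4)
t=0.020: state=(-0.358, 0.031)
t=0.040: state=(-0.357, 0.032)
t=0.060: state=(-0.355, 0.033)
continuing one RK4 step at a time; state shown every 50 steps (Δt=1):
t=1.000: state=(-0.260, 0.087)
t=2.000: state=(-0.106, 0.154)
t=3.000: state=(0.179, 0.242)
t=4.000: state=(0.728, 0.374)
t=5.000: state=(1.347, 0.574)
t=6.000: state=(1.523, 0.808)
t=7.000: state=(1.446, 1.024)
t=8.000: state=(1.295, 1.205)
t=9.000: state=(1.096, 1.347)
t=10.000: state=(0.814, 1.447)
t=11.000: state=(0.312, 1.490)
t=12.000: state=(-0.866, 1.429)
t=13.000: state=(-1.926, 1.204)
t=14.000: state=(-1.961, 0.944)
t=15.000: state=(-1.881, 0.714)
t=16.000: state=(-1.798, 0.515)
largest grid value and its neighbours: w(11.020)=1.49013, w(11.040)=1.49016, w(11.060)=1.49015
parabola through these three points peaks at t≈11.045 with w≈1.49016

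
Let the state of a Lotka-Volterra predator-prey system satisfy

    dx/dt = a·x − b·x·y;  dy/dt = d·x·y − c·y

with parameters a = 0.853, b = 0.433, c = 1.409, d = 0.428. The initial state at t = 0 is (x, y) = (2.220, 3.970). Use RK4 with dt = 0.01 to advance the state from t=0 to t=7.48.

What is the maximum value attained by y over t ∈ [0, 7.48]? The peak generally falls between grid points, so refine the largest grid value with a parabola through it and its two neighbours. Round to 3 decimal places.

max y = 4.391

t=0.000: state=(2.220, 3.970)
step 1 (dt=0.01): k1=(-1.923, -1.822), k2=(-1.906, -1.834), k3=(-1.906, -1.834), k4=(-1.889, -1.845); state += dt/6·(k1+2k2+2k3+k4)
t=0.010: state=(2.201, 3.952)
t=0.020: state=(2.182, 3.933)
t=0.030: state=(2.164, 3.914)
continuing one RK4 step at a time; state shown every 25 steps (Δt=0.25):
t=0.250: state=(1.836, 3.462)
t=0.500: state=(1.609, 2.924)
t=0.750: state=(1.492, 2.424)
t=1.000: state=(1.454, 1.994)
t=1.250: state=(1.480, 1.640)
t=1.500: state=(1.558, 1.356)
t=1.750: state=(1.686, 1.133)
t=2.000: state=(1.864, 0.963)
t=2.250: state=(2.094, 0.837)
t=2.500: state=(2.379, 0.747)
t=2.750: state=(2.725, 0.690)
t=3.000: state=(3.136, 0.663)
t=3.250: state=(3.613, 0.669)
t=3.500: state=(4.151, 0.712)
t=3.750: state=(4.735, 0.805)
t=4.000: state=(5.328, 0.970)
t=4.250: state=(5.858, 1.241)
t=4.500: state=(6.204, 1.668)
t=4.750: state=(6.210, 2.287)
t=5.000: state=(5.758, 3.063)
t=5.250: state=(4.904, 3.821)
t=5.500: state=(3.897, 4.301)
t=5.750: state=(3.006, 4.367)
t=6.000: state=(2.349, 4.080)
t=6.250: state=(1.917, 3.598)
t=6.500: state=(1.655, 3.058)
t=6.750: state=(1.513, 2.545)
t=7.000: state=(1.457, 2.096)
t=7.250: state=(1.468, 1.723)
t=7.480: state=(1.526, 1.443)
largest grid value and its neighbours: y(5.650)=4.39044, y(5.660)=4.39095, y(5.670)=4.39081
parabola through these three points peaks at t≈5.663 with y≈4.39098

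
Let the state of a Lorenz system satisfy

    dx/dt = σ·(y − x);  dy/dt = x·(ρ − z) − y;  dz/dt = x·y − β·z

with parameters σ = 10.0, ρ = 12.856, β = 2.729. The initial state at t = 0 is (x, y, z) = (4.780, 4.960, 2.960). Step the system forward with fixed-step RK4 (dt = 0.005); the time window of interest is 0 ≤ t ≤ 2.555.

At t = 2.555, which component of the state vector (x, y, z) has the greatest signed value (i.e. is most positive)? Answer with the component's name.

largest component: z

t=0.000: state=(4.780, 4.960, 2.960)
step 1 (dt=0.005): k1=(1.800, 42.343, 15.631), k2=(2.814, 42.095, 16.053), k3=(2.782, 42.115, 16.060), k4=(3.767, 41.885, 16.490); state += dt/6·(k1+2k2+2k3+k4)
t=0.005: state=(4.794, 5.171, 3.040)
t=0.010: state=(4.817, 5.379, 3.125)
t=0.015: state=(4.850, 5.586, 3.214)
continuing one RK4 step at a time; state shown every 20 steps (Δt=0.1):
t=0.100: state=(6.381, 8.943, 5.660)
t=0.200: state=(9.049, 11.276, 11.500)
t=0.300: state=(9.672, 8.365, 17.397)
t=0.400: state=(6.945, 3.470, 17.511)
t=0.500: state=(3.870, 1.483, 14.379)
t=0.600: state=(2.258, 1.331, 11.284)
t=0.700: state=(1.802, 1.729, 8.845)
t=0.800: state=(2.001, 2.447, 7.072)
t=0.900: state=(2.687, 3.624, 6.001)
t=1.000: state=(3.917, 5.458, 5.882)
t=1.100: state=(5.757, 7.844, 7.337)
t=1.200: state=(7.799, 9.541, 10.939)
t=1.300: state=(8.641, 8.355, 15.096)
t=1.400: state=(7.282, 5.137, 16.257)
t=1.500: state=(5.067, 3.071, 14.492)
t=1.600: state=(3.571, 2.595, 12.038)
t=1.700: state=(3.051, 2.935, 9.932)
t=1.800: state=(3.258, 3.760, 8.467)
t=1.900: state=(4.025, 5.049, 7.843)
t=2.000: state=(5.270, 6.698, 8.380)
t=2.100: state=(6.729, 8.093, 10.353)
t=2.200: state=(7.677, 8.052, 13.147)
t=2.300: state=(7.336, 6.332, 14.838)
t=2.400: state=(5.989, 4.501, 14.415)
t=2.500: state=(4.685, 3.660, 12.812)
t=2.555: state=(4.227, 3.589, 11.842)
compare at T: x=4.227, y=3.589, z=11.842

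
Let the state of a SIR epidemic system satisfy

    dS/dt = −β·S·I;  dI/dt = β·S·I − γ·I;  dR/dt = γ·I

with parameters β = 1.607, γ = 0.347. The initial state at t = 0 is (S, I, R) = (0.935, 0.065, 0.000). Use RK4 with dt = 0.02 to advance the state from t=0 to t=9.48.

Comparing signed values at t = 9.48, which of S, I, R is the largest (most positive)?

largest component: R

t=0.000: state=(0.935, 0.065, 0.000)
step 1 (dt=0.02): k1=(-0.098, 0.075, 0.023), k2=(-0.099, 0.076, 0.023), k3=(-0.099, 0.076, 0.023), k4=(-0.100, 0.077, 0.023); state += dt/6·(k1+2k2+2k3+k4)
t=0.020: state=(0.933, 0.067, 0.000)
t=0.040: state=(0.931, 0.068, 0.001)
t=0.060: state=(0.929, 0.070, 0.001)
continuing one RK4 step at a time; state shown every 25 steps (Δt=0.5):
t=0.500: state=(0.872, 0.113, 0.015)
t=1.000: state=(0.775, 0.185, 0.041)
t=1.500: state=(0.644, 0.275, 0.080)
t=2.000: state=(0.498, 0.366, 0.136)
t=2.500: state=(0.360, 0.434, 0.206)
t=3.000: state=(0.250, 0.465, 0.285)
t=3.500: state=(0.172, 0.462, 0.365)
t=4.000: state=(0.120, 0.437, 0.444)
t=4.500: state=(0.086, 0.398, 0.516)
t=5.000: state=(0.063, 0.355, 0.582)
t=5.500: state=(0.048, 0.312, 0.639)
t=6.000: state=(0.038, 0.272, 0.690)
t=6.500: state=(0.031, 0.235, 0.734)
t=7.000: state=(0.026, 0.202, 0.772)
t=7.500: state=(0.023, 0.173, 0.804)
t=8.000: state=(0.020, 0.148, 0.832)
t=8.500: state=(0.018, 0.126, 0.856)
t=9.000: state=(0.016, 0.108, 0.876)
t=9.480: state=(0.015, 0.092, 0.893)
compare at T: S=0.015, I=0.092, R=0.893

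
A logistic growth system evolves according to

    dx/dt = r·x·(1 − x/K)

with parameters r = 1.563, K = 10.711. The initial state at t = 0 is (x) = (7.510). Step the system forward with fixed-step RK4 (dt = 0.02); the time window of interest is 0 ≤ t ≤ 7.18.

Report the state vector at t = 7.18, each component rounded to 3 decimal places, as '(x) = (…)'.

t=0.000: state=(7.510)
step 1 (dt=0.02): k1=(3.508), k2=(3.486), k3=(3.486), k4=(3.463); state += dt/6·(k1+2k2+2k3+k4)
t=0.020: state=(7.580)
t=0.040: state=(7.649)
t=0.060: state=(7.716)
continuing one RK4 step at a time; state shown every 25 steps (Δt=0.5):
t=0.500: state=(8.962)
t=1.000: state=(9.833)
t=1.500: state=(10.290)
t=2.000: state=(10.514)
t=2.500: state=(10.620)
t=3.000: state=(10.669)
t=3.500: state=(10.692)
t=4.000: state=(10.702)
t=4.500: state=(10.707)
t=5.000: state=(10.709)
t=5.500: state=(10.710)
t=6.000: state=(10.711)
t=6.500: state=(10.711)
t=7.000: state=(10.711)
t=7.180: state=(10.711)

(x) = (10.711)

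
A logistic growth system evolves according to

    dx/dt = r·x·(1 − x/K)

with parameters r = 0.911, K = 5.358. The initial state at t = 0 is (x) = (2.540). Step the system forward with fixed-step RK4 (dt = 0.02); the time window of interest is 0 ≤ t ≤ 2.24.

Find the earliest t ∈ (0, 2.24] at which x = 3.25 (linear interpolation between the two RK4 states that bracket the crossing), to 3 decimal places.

t=0.000: state=(2.540)
step 1 (dt=0.02): k1=(1.217), k2=(1.218), k3=(1.218), k4=(1.218); state += dt/6·(k1+2k2+2k3+k4)
t=0.020: state=(2.564)
t=0.040: state=(2.589)
t=0.060: state=(2.613)
continuing one RK4 step at a time; state shown every 5 steps (Δt=0.1):
t=0.100: state=(2.662)
t=0.200: state=(2.784)
t=0.300: state=(2.905)
t=0.400: state=(3.026)
t=0.500: state=(3.145)
t=0.580: state=(3.239)
next step: t=0.600: state=(3.263) — x has crossed 3.25
linear interpolation between t=0.580 (3.23925) and t=0.600 (3.26254) → t≈0.589

t = 0.589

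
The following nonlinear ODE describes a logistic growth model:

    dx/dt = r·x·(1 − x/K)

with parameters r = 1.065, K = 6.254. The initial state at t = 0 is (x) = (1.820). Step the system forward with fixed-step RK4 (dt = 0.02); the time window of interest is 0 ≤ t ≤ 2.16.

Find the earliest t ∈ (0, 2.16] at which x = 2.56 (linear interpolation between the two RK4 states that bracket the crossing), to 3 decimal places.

t = 0.492

t=0.000: state=(1.820)
step 1 (dt=0.02): k1=(1.374), k2=(1.380), k3=(1.380), k4=(1.386); state += dt/6·(k1+2k2+2k3+k4)
t=0.020: state=(1.848)
t=0.040: state=(1.875)
t=0.060: state=(1.904)
continuing one RK4 step at a time; state shown every 5 steps (Δt=0.1):
t=0.100: state=(1.960)
t=0.200: state=(2.107)
t=0.300: state=(2.258)
t=0.400: state=(2.414)
t=0.480: state=(2.541)
next step: t=0.500: state=(2.573) — x has crossed 2.56
linear interpolation between t=0.480 (2.54103) and t=0.500 (2.57322) → t≈0.492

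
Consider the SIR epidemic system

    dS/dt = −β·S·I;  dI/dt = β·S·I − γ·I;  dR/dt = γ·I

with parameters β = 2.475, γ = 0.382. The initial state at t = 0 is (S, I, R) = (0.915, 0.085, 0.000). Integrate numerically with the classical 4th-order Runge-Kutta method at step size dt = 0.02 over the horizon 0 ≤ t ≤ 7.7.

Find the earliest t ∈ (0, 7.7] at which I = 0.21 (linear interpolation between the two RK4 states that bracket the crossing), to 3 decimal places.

t=0.000: state=(0.915, 0.085, 0.000)
step 1 (dt=0.02): k1=(-0.192, 0.160, 0.032), k2=(-0.196, 0.163, 0.033), k3=(-0.196, 0.163, 0.033), k4=(-0.199, 0.165, 0.034); state += dt/6·(k1+2k2+2k3+k4)
t=0.020: state=(0.911, 0.088, 0.001)
t=0.040: state=(0.907, 0.092, 0.001)
t=0.060: state=(0.903, 0.095, 0.002)
continuing one RK4 step at a time; state shown every 25 steps (Δt=0.5):
t=0.500: state=(0.772, 0.201, 0.026)
t=0.520: state=(0.765, 0.208, 0.028)
next step: t=0.540: state=(0.757, 0.214, 0.029) — I has crossed 0.21
linear interpolation between t=0.520 (0.20771) and t=0.540 (0.21404) → t≈0.527

t = 0.527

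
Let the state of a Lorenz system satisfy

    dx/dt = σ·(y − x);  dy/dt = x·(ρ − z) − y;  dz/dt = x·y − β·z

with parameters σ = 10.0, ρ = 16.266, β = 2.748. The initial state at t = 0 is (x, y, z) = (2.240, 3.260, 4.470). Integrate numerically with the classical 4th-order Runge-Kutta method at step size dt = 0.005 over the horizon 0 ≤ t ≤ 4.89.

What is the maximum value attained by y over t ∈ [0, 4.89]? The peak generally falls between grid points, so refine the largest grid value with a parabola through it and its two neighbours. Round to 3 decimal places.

t=0.000: state=(2.240, 3.260, 4.470)
step 1 (dt=0.005): k1=(10.200, 23.163, -4.981), k2=(10.524, 23.434, -4.733), k3=(10.523, 23.442, -4.730), k4=(10.846, 23.721, -4.476); state += dt/6·(k1+2k2+2k3+k4)
t=0.005: state=(2.293, 3.377, 4.446)
t=0.010: state=(2.348, 3.497, 4.425)
t=0.015: state=(2.407, 3.620, 4.407)
continuing one RK4 step at a time; state shown every 40 steps (Δt=0.2):
t=0.200: state=(7.084, 10.963, 7.777)
t=0.400: state=(10.767, 7.613, 23.366)
t=0.600: state=(2.705, 0.395, 16.174)
t=0.800: state=(1.113, 1.221, 9.492)
t=1.000: state=(2.344, 3.567, 6.078)
t=1.200: state=(6.951, 10.422, 8.651)
t=1.400: state=(10.434, 7.996, 22.294)
t=1.600: state=(3.352, 1.114, 16.357)
t=1.800: state=(1.897, 2.183, 9.935)
t=2.000: state=(3.910, 5.761, 7.438)
t=2.200: state=(9.221, 11.777, 14.294)
t=2.400: state=(7.625, 4.116, 20.749)
t=2.600: state=(2.913, 2.115, 13.709)
t=2.800: state=(3.350, 4.419, 9.315)
t=3.000: state=(7.142, 9.671, 11.302)
t=3.200: state=(9.203, 7.552, 20.161)
t=3.400: state=(4.421, 2.771, 16.113)
t=3.600: state=(3.595, 4.190, 11.113)
t=3.800: state=(6.336, 8.348, 11.256)
t=4.000: state=(9.015, 8.605, 18.458)
t=4.200: state=(5.501, 3.702, 17.077)
t=4.400: state=(4.080, 4.373, 12.375)
t=4.600: state=(6.141, 7.748, 11.895)
t=4.800: state=(8.534, 8.523, 17.409)
t=4.890: state=(7.839, 6.430, 18.541)
largest grid value and its neighbours: y(0.280)=13.68347, y(0.285)=13.70664, y(0.290)=13.70454
parabola through these three points peaks at t≈0.287 with y≈13.70884

max y = 13.709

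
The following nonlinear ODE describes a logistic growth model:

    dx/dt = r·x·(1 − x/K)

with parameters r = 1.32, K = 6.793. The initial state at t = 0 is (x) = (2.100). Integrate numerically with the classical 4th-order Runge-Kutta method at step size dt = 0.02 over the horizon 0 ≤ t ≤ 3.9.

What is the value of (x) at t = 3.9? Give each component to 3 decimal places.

t=0.000: state=(2.100)
step 1 (dt=0.02): k1=(1.915), k2=(1.925), k3=(1.925), k4=(1.934); state += dt/6·(k1+2k2+2k3+k4)
t=0.020: state=(2.138)
t=0.040: state=(2.177)
t=0.060: state=(2.217)
continuing one RK4 step at a time; state shown every 10 steps (Δt=0.2):
t=0.200: state=(2.501)
t=0.400: state=(2.931)
t=0.600: state=(3.376)
t=0.800: state=(3.822)
t=1.000: state=(4.254)
t=1.200: state=(4.658)
t=1.400: state=(5.024)
t=1.600: state=(5.347)
t=1.800: state=(5.625)
t=2.000: state=(5.859)
t=2.200: state=(6.052)
t=2.400: state=(6.209)
t=2.600: state=(6.335)
t=2.800: state=(6.436)
t=3.000: state=(6.515)
t=3.200: state=(6.578)
t=3.400: state=(6.627)
t=3.600: state=(6.664)
t=3.800: state=(6.694)
t=3.900: state=(6.706)

(x) = (6.706)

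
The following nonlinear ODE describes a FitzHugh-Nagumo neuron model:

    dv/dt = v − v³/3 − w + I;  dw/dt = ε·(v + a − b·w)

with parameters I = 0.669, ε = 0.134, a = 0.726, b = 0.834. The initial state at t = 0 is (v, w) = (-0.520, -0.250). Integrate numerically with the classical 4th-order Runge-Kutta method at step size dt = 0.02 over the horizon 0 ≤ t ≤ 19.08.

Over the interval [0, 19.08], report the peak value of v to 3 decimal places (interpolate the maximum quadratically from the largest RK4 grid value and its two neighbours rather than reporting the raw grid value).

t=0.000: state=(-0.520, -0.250)
step 1 (dt=0.02): k1=(0.446, 0.056), k2=(0.449, 0.056), k3=(0.449, 0.056), k4=(0.451, 0.057); state += dt/6·(k1+2k2+2k3+k4)
t=0.020: state=(-0.511, -0.249)
t=0.040: state=(-0.502, -0.248)
t=0.060: state=(-0.493, -0.247)
continuing one RK4 step at a time; state shown every 50 steps (Δt=1):
t=1.000: state=(0.139, -0.160)
t=2.000: state=(1.380, 0.044)
t=3.000: state=(1.859, 0.349)
t=4.000: state=(1.797, 0.637)
t=5.000: state=(1.683, 0.882)
t=6.000: state=(1.561, 1.087)
t=7.000: state=(1.433, 1.254)
t=8.000: state=(1.295, 1.386)
t=9.000: state=(1.138, 1.486)
t=10.000: state=(0.946, 1.553)
t=11.000: state=(0.674, 1.585)
t=12.000: state=(0.179, 1.567)
t=13.000: state=(-0.939, 1.452)
t=14.000: state=(-1.855, 1.198)
t=15.000: state=(-1.879, 0.923)
t=16.000: state=(-1.787, 0.685)
t=17.000: state=(-1.688, 0.485)
t=18.000: state=(-1.589, 0.318)
t=19.000: state=(-1.490, 0.181)
t=19.080: state=(-1.482, 0.172)
largest grid value and its neighbours: v(3.080)=1.86060, v(3.100)=1.86072, v(3.120)=1.86071
parabola through these three points peaks at t≈3.109 with v≈1.86073

max v = 1.861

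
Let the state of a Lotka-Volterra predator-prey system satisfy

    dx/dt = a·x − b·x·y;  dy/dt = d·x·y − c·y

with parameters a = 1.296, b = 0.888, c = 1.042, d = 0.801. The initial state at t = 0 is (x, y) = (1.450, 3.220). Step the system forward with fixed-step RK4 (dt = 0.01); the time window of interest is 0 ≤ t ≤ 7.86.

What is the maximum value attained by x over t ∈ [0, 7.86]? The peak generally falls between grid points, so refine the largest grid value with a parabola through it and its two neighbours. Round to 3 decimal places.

max x = 3.117

t=0.000: state=(1.450, 3.220)
step 1 (dt=0.01): k1=(-2.267, 0.385), k2=(-2.252, 0.356), k3=(-2.252, 0.356), k4=(-2.236, 0.327); state += dt/6·(k1+2k2+2k3+k4)
t=0.010: state=(1.427, 3.224)
t=0.020: state=(1.405, 3.227)
t=0.030: state=(1.383, 3.229)
continuing one RK4 step at a time; state shown every 50 steps (Δt=0.5):
t=0.500: state=(0.694, 2.869)
t=1.000: state=(0.438, 2.116)
t=1.500: state=(0.380, 1.475)
t=2.000: state=(0.420, 1.025)
t=2.500: state=(0.546, 0.737)
t=3.000: state=(0.784, 0.569)
t=3.500: state=(1.187, 0.498)
t=4.000: state=(1.814, 0.535)
t=4.500: state=(2.623, 0.771)
t=5.000: state=(3.117, 1.485)
t=5.500: state=(2.335, 2.751)
t=6.000: state=(1.127, 3.212)
t=6.500: state=(0.577, 2.632)
t=7.000: state=(0.406, 1.890)
t=7.500: state=(0.384, 1.310)
t=7.860: state=(0.424, 1.010)
largest grid value and its neighbours: x(4.980)=3.11681, x(4.990)=3.11699, x(5.000)=3.11657
parabola through these three points peaks at t≈4.988 with x≈3.11700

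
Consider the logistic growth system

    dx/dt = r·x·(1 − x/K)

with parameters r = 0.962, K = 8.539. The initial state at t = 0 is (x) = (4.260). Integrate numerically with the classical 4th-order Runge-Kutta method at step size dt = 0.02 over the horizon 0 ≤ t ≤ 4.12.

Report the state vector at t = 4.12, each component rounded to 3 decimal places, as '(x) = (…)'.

(x) = (8.379)

t=0.000: state=(4.260)
step 1 (dt=0.02): k1=(2.054), k2=(2.054), k3=(2.054), k4=(2.054); state += dt/6·(k1+2k2+2k3+k4)
t=0.020: state=(4.301)
t=0.040: state=(4.342)
t=0.060: state=(4.383)
continuing one RK4 step at a time; state shown every 10 steps (Δt=0.2):
t=0.200: state=(4.670)
t=0.400: state=(5.072)
t=0.600: state=(5.460)
t=0.800: state=(5.828)
t=1.000: state=(6.171)
t=1.200: state=(6.485)
t=1.400: state=(6.770)
t=1.600: state=(7.025)
t=1.800: state=(7.250)
t=2.000: state=(7.447)
t=2.200: state=(7.617)
t=2.400: state=(7.764)
t=2.600: state=(7.889)
t=2.800: state=(7.996)
t=3.000: state=(8.086)
t=3.200: state=(8.162)
t=3.400: state=(8.225)
t=3.600: state=(8.278)
t=3.800: state=(8.323)
t=4.000: state=(8.360)
t=4.120: state=(8.379)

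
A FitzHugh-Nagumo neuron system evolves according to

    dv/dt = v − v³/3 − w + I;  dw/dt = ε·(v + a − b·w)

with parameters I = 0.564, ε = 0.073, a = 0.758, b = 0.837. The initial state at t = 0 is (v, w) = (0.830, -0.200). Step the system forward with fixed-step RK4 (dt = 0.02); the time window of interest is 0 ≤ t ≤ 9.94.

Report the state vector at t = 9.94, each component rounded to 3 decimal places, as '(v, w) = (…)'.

t=0.000: state=(0.830, -0.200)
step 1 (dt=0.02): k1=(1.403, 0.128), k2=(1.406, 0.129), k3=(1.406, 0.129), k4=(1.409, 0.130); state += dt/6·(k1+2k2+2k3+k4)
t=0.020: state=(0.858, -0.197)
t=0.040: state=(0.886, -0.195)
t=0.060: state=(0.915, -0.192)
continuing one RK4 step at a time; state shown every 25 steps (Δt=0.5):
t=0.500: state=(1.490, -0.124)
t=1.000: state=(1.839, -0.033)
t=1.500: state=(1.926, 0.064)
t=2.000: state=(1.922, 0.158)
t=2.500: state=(1.896, 0.250)
t=3.000: state=(1.864, 0.337)
t=3.500: state=(1.830, 0.420)
t=4.000: state=(1.795, 0.500)
t=4.500: state=(1.760, 0.576)
t=5.000: state=(1.725, 0.649)
t=5.500: state=(1.689, 0.718)
t=6.000: state=(1.653, 0.784)
t=6.500: state=(1.617, 0.846)
t=7.000: state=(1.579, 0.905)
t=7.500: state=(1.541, 0.961)
t=8.000: state=(1.503, 1.014)
t=8.500: state=(1.463, 1.064)
t=9.000: state=(1.422, 1.112)
t=9.500: state=(1.379, 1.156)
t=9.940: state=(1.340, 1.192)

(v, w) = (1.340, 1.192)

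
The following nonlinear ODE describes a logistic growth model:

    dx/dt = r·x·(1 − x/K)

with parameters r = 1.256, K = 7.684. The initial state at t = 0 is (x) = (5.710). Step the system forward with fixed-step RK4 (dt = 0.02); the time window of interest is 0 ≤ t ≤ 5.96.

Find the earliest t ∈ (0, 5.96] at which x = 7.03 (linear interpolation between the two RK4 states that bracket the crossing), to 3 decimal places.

t = 1.045

t=0.000: state=(5.710)
step 1 (dt=0.02): k1=(1.842), k2=(1.831), k3=(1.831), k4=(1.820); state += dt/6·(k1+2k2+2k3+k4)
t=0.020: state=(5.747)
t=0.040: state=(5.783)
t=0.060: state=(5.819)
continuing one RK4 step at a time; state shown every 10 steps (Δt=0.2):
t=0.200: state=(6.056)
t=0.400: state=(6.355)
t=0.600: state=(6.609)
t=0.800: state=(6.821)
t=1.000: state=(6.995)
t=1.040: state=(7.026)
next step: t=1.060: state=(7.041) — x has crossed 7.03
linear interpolation between t=1.040 (7.02614) and t=1.060 (7.04109) → t≈1.045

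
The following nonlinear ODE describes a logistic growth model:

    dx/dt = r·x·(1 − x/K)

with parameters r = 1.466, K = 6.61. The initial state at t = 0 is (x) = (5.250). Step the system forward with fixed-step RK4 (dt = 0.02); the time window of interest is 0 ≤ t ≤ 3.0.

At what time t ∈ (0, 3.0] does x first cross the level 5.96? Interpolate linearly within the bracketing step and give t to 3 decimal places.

t=0.000: state=(5.250)
step 1 (dt=0.02): k1=(1.584), k2=(1.570), k3=(1.570), k4=(1.556); state += dt/6·(k1+2k2+2k3+k4)
t=0.020: state=(5.281)
t=0.040: state=(5.312)
t=0.060: state=(5.343)
continuing one RK4 step at a time; state shown every 5 steps (Δt=0.1):
t=0.100: state=(5.402)
t=0.200: state=(5.540)
t=0.300: state=(5.665)
t=0.400: state=(5.777)
t=0.500: state=(5.878)
t=0.580: state=(5.951)
next step: t=0.600: state=(5.968) — x has crossed 5.96
linear interpolation between t=0.580 (5.95126) and t=0.600 (5.96844) → t≈0.590

t = 0.590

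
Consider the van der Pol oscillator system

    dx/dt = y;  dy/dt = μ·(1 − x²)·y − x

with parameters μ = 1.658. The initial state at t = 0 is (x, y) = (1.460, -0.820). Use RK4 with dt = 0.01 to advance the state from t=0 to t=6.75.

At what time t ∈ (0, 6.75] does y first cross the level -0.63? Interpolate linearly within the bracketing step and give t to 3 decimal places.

t = 1.904

t=0.000: state=(1.460, -0.820)
step 1 (dt=0.01): k1=(-0.820, 0.078), k2=(-0.820, 0.066), k3=(-0.820, 0.066), k4=(-0.819, 0.053); state += dt/6·(k1+2k2+2k3+k4)
t=0.010: state=(1.452, -0.819)
t=0.020: state=(1.444, -0.819)
t=0.030: state=(1.435, -0.819)
continuing one RK4 step at a time; state shown every 25 steps (Δt=0.25):
t=0.250: state=(1.252, -0.868)
t=0.500: state=(1.016, -1.039)
t=0.750: state=(0.718, -1.377)
t=1.000: state=(0.303, -2.006)
t=1.250: state=(-0.318, -3.007)
t=1.500: state=(-1.154, -3.379)
t=1.750: state=(-1.811, -1.655)
t=1.900: state=(-1.978, -0.650)
next step: t=1.910: state=(-1.985, -0.600) — y has crossed -0.63
linear interpolation between t=1.900 (-0.65042) and t=1.910 (-0.60027) → t≈1.904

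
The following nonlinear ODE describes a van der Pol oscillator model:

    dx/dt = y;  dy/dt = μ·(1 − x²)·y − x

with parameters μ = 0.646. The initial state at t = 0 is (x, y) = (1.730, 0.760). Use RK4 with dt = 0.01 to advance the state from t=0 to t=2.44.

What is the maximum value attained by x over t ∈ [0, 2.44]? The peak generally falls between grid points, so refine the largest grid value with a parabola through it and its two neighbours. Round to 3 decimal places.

t=0.000: state=(1.730, 0.760)
step 1 (dt=0.01): k1=(0.760, -2.708), k2=(0.746, -2.701), k3=(0.746, -2.701), k4=(0.733, -2.693); state += dt/6·(k1+2k2+2k3+k4)
t=0.010: state=(1.737, 0.733)
t=0.020: state=(1.745, 0.706)
t=0.030: state=(1.752, 0.679)
continuing one RK4 step at a time; state shown every 10 steps (Δt=0.1):
t=0.100: state=(1.793, 0.498)
t=0.200: state=(1.831, 0.261)
t=0.300: state=(1.846, 0.054)
t=0.400: state=(1.842, -0.125)
t=0.500: state=(1.822, -0.277)
t=0.600: state=(1.787, -0.408)
t=0.700: state=(1.741, -0.521)
t=0.800: state=(1.684, -0.621)
t=0.900: state=(1.617, -0.712)
t=1.000: state=(1.542, -0.797)
t=1.100: state=(1.458, -0.879)
t=1.200: state=(1.366, -0.961)
t=1.300: state=(1.265, -1.046)
t=1.400: state=(1.157, -1.134)
t=1.500: state=(1.038, -1.228)
t=1.600: state=(0.911, -1.330)
t=1.700: state=(0.772, -1.440)
t=1.800: state=(0.622, -1.559)
t=1.900: state=(0.460, -1.687)
t=2.000: state=(0.285, -1.822)
t=2.100: state=(0.096, -1.958)
t=2.200: state=(-0.107, -2.088)
t=2.300: state=(-0.321, -2.199)
t=2.400: state=(-0.545, -2.272)
t=2.440: state=(-0.636, -2.287)
largest grid value and its neighbours: x(0.320)=1.84669, x(0.330)=1.84676, x(0.340)=1.84664
parabola through these three points peaks at t≈0.328 with x≈1.84676

max x = 1.847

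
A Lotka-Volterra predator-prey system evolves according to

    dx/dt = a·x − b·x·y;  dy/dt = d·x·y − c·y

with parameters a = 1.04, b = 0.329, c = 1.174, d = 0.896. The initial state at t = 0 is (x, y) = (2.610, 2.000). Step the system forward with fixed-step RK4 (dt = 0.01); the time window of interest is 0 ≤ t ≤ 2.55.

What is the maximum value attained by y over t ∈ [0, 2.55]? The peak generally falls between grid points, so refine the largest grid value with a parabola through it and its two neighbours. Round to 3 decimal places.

max y = 7.074

t=0.000: state=(2.610, 2.000)
step 1 (dt=0.01): k1=(0.997, 2.329), k2=(0.989, 2.352), k3=(0.989, 2.352), k4=(0.981, 2.374); state += dt/6·(k1+2k2+2k3+k4)
t=0.010: state=(2.620, 2.024)
t=0.020: state=(2.630, 2.047)
t=0.030: state=(2.639, 2.072)
continuing one RK4 step at a time; state shown every 10 steps (Δt=0.1):
t=0.100: state=(2.701, 2.256)
t=0.200: state=(2.769, 2.564)
t=0.300: state=(2.807, 2.928)
t=0.400: state=(2.810, 3.349)
t=0.500: state=(2.771, 3.825)
t=0.600: state=(2.688, 4.346)
t=0.700: state=(2.562, 4.891)
t=0.800: state=(2.399, 5.433)
t=0.900: state=(2.207, 5.939)
t=1.000: state=(2.000, 6.377)
t=1.100: state=(1.788, 6.719)
t=1.200: state=(1.584, 6.949)
t=1.300: state=(1.396, 7.061)
t=1.400: state=(1.227, 7.060)
t=1.500: state=(1.081, 6.961)
t=1.600: state=(0.957, 6.781)
t=1.700: state=(0.852, 6.538)
t=1.800: state=(0.766, 6.250)
t=1.900: state=(0.696, 5.933)
t=2.000: state=(0.639, 5.601)
t=2.100: state=(0.593, 5.262)
t=2.200: state=(0.556, 4.926)
t=2.300: state=(0.528, 4.598)
t=2.400: state=(0.506, 4.282)
t=2.500: state=(0.490, 3.982)
t=2.550: state=(0.484, 3.838)
largest grid value and its neighbours: y(1.340)=7.07355, y(1.350)=7.07399, y(1.360)=7.07336
parabola through these three points peaks at t≈1.349 with y≈7.07399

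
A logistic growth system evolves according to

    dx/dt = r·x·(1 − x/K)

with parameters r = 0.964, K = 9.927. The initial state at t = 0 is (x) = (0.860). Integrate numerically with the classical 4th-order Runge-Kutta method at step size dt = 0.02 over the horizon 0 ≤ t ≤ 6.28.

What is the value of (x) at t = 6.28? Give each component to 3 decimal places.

t=0.000: state=(0.860)
step 1 (dt=0.02): k1=(0.757), k2=(0.763), k3=(0.763), k4=(0.769); state += dt/6·(k1+2k2+2k3+k4)
t=0.020: state=(0.875)
t=0.040: state=(0.891)
t=0.060: state=(0.907)
continuing one RK4 step at a time; state shown every 25 steps (Δt=0.5):
t=0.500: state=(1.322)
t=1.000: state=(1.977)
t=1.500: state=(2.850)
t=2.000: state=(3.919)
t=2.500: state=(5.099)
t=3.000: state=(6.264)
t=3.500: state=(7.293)
t=4.000: state=(8.117)
t=4.500: state=(8.725)
t=5.000: state=(9.149)
t=5.500: state=(9.432)
t=6.000: state=(9.615)
t=6.280: state=(9.687)

(x) = (9.687)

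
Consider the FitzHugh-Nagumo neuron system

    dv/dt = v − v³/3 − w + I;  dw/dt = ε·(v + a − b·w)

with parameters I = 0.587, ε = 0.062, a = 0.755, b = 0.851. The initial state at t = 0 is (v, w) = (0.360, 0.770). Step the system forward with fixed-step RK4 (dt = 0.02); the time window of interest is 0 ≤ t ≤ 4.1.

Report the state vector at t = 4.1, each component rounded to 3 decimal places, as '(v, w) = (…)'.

t=0.000: state=(0.360, 0.770)
step 1 (dt=0.02): k1=(0.161, 0.029), k2=(0.163, 0.029), k3=(0.163, 0.029), k4=(0.164, 0.029); state += dt/6·(k1+2k2+2k3+k4)
t=0.020: state=(0.363, 0.771)
t=0.040: state=(0.367, 0.771)
t=0.060: state=(0.370, 0.772)
continuing one RK4 step at a time; state shown every 10 steps (Δt=0.2):
t=0.200: state=(0.395, 0.776)
t=0.400: state=(0.434, 0.782)
t=0.600: state=(0.480, 0.789)
t=0.800: state=(0.531, 0.796)
t=1.000: state=(0.588, 0.804)
t=1.200: state=(0.652, 0.813)
t=1.400: state=(0.722, 0.822)
t=1.600: state=(0.796, 0.832)
t=1.800: state=(0.874, 0.843)
t=2.000: state=(0.954, 0.854)
t=2.200: state=(1.032, 0.867)
t=2.400: state=(1.107, 0.880)
t=2.600: state=(1.176, 0.895)
t=2.800: state=(1.237, 0.909)
t=3.000: state=(1.289, 0.925)
t=3.200: state=(1.332, 0.941)
t=3.400: state=(1.366, 0.957)
t=3.600: state=(1.391, 0.973)
t=3.800: state=(1.409, 0.989)
t=4.000: state=(1.421, 1.006)
t=4.100: state=(1.425, 1.014)

(v, w) = (1.425, 1.014)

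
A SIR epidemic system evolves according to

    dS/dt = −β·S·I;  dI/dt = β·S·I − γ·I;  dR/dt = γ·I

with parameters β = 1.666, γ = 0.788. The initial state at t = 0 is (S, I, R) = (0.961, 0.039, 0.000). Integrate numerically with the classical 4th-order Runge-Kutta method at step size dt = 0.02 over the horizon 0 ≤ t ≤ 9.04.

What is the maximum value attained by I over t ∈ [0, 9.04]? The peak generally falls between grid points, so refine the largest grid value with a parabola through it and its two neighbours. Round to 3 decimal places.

max I = 0.192

t=0.000: state=(0.961, 0.039, 0.000)
step 1 (dt=0.02): k1=(-0.062, 0.032, 0.031), k2=(-0.063, 0.032, 0.031), k3=(-0.063, 0.032, 0.031), k4=(-0.063, 0.032, 0.031); state += dt/6·(k1+2k2+2k3+k4)
t=0.020: state=(0.960, 0.040, 0.001)
t=0.040: state=(0.958, 0.040, 0.001)
t=0.060: state=(0.957, 0.041, 0.002)
continuing one RK4 step at a time; state shown every 25 steps (Δt=0.5):
t=0.500: state=(0.923, 0.058, 0.019)
t=1.000: state=(0.871, 0.082, 0.046)
t=1.500: state=(0.804, 0.112, 0.084)
t=2.000: state=(0.723, 0.142, 0.134)
t=2.500: state=(0.635, 0.169, 0.196)
t=3.000: state=(0.547, 0.186, 0.266)
t=3.500: state=(0.467, 0.192, 0.341)
t=4.000: state=(0.399, 0.185, 0.416)
t=4.500: state=(0.344, 0.170, 0.486)
t=5.000: state=(0.301, 0.150, 0.549)
t=5.500: state=(0.268, 0.128, 0.604)
t=6.000: state=(0.243, 0.107, 0.650)
t=6.500: state=(0.224, 0.087, 0.688)
t=7.000: state=(0.210, 0.071, 0.719)
t=7.500: state=(0.199, 0.056, 0.744)
t=8.000: state=(0.191, 0.045, 0.764)
t=8.500: state=(0.185, 0.035, 0.780)
t=9.000: state=(0.180, 0.028, 0.792)
t=9.040: state=(0.180, 0.027, 0.793)
largest grid value and its neighbours: I(3.440)=0.19170, I(3.460)=0.19171, I(3.480)=0.19170
parabola through these three points peaks at t≈3.461 with I≈0.19171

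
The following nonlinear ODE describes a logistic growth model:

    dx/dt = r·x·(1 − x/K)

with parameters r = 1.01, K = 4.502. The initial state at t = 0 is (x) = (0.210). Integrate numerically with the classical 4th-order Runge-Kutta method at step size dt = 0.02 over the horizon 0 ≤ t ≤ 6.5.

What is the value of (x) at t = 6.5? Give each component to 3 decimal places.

(x) = (4.376)

t=0.000: state=(0.210)
step 1 (dt=0.02): k1=(0.202), k2=(0.204), k3=(0.204), k4=(0.206); state += dt/6·(k1+2k2+2k3+k4)
t=0.020: state=(0.214)
t=0.040: state=(0.218)
t=0.060: state=(0.222)
continuing one RK4 step at a time; state shown every 25 steps (Δt=0.5):
t=0.500: state=(0.338)
t=1.000: state=(0.533)
t=1.500: state=(0.820)
t=2.000: state=(1.213)
t=2.500: state=(1.708)
t=3.000: state=(2.265)
t=3.500: state=(2.821)
t=4.000: state=(3.311)
t=4.500: state=(3.699)
t=5.000: state=(3.981)
t=5.500: state=(4.172)
t=6.000: state=(4.297)
t=6.500: state=(4.376)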